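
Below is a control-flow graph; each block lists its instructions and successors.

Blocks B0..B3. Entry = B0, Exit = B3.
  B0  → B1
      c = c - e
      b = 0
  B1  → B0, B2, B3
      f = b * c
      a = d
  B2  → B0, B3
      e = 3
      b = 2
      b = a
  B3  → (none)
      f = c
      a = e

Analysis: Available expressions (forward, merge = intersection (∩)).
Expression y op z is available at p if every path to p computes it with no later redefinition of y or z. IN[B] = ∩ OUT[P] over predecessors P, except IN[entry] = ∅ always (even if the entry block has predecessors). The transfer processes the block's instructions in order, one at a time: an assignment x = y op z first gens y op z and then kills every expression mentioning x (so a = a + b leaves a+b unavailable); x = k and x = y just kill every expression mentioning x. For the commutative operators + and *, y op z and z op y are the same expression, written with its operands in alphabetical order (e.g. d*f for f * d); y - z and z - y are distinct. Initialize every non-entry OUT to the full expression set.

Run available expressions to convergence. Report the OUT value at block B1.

Answer: {b*c}

Working:
Fixpoint table:
  B0: | IN={} | OUT={}
  B1: | IN={} | OUT={b*c}
  B2: | IN={b*c} | OUT={}
  B3: | IN={} | OUT={}

Merge at B1: IN[B1] = OUT[B0] = {}
Applying B1's transfer function to that IN value gives OUT[B1] (row B1 above).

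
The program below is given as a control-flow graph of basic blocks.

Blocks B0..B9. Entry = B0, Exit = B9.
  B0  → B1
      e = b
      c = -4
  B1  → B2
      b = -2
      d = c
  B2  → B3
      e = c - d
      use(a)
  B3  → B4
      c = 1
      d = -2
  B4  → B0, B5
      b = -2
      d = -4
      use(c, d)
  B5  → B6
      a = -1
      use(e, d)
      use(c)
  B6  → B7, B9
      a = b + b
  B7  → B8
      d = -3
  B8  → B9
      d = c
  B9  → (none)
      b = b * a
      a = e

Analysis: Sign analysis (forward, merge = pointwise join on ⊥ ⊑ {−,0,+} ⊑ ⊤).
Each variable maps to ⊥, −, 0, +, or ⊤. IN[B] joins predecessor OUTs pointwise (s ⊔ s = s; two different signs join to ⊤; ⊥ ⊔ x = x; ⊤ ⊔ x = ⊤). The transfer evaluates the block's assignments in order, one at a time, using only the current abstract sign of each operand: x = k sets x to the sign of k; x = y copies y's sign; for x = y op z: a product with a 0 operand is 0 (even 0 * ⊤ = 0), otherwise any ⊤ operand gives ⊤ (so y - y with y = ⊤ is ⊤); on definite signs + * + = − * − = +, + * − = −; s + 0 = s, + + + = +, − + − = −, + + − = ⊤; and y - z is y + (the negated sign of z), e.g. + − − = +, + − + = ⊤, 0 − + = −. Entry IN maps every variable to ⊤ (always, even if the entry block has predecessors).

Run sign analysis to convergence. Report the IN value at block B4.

Fixpoint table:
  B0:  IN=(all ⊤)  OUT={c:-; rest ⊤}
  B1:  IN={c:-; rest ⊤}  OUT={b:-, c:-, d:-; rest ⊤}
  B2:  IN={b:-, c:-, d:-; rest ⊤}  OUT={b:-, c:-, d:-; rest ⊤}
  B3:  IN={b:-, c:-, d:-; rest ⊤}  OUT={b:-, c:+, d:-; rest ⊤}
  B4:  IN={b:-, c:+, d:-; rest ⊤}  OUT={b:-, c:+, d:-; rest ⊤}
  B5:  IN={b:-, c:+, d:-; rest ⊤}  OUT={a:-, b:-, c:+, d:-; rest ⊤}
  B6:  IN={a:-, b:-, c:+, d:-; rest ⊤}  OUT={a:-, b:-, c:+, d:-; rest ⊤}
  B7:  IN={a:-, b:-, c:+, d:-; rest ⊤}  OUT={a:-, b:-, c:+, d:-; rest ⊤}
  B8:  IN={a:-, b:-, c:+, d:-; rest ⊤}  OUT={a:-, b:-, c:+, d:+; rest ⊤}
  B9:  IN={a:-, b:-, c:+; rest ⊤}  OUT={b:+, c:+; rest ⊤}

Merge at B4: IN[B4] = OUT[B3] = {a: ⊤, b: -, c: +, d: -, e: ⊤, f: ⊤}

Answer: {a: ⊤, b: -, c: +, d: -, e: ⊤, f: ⊤}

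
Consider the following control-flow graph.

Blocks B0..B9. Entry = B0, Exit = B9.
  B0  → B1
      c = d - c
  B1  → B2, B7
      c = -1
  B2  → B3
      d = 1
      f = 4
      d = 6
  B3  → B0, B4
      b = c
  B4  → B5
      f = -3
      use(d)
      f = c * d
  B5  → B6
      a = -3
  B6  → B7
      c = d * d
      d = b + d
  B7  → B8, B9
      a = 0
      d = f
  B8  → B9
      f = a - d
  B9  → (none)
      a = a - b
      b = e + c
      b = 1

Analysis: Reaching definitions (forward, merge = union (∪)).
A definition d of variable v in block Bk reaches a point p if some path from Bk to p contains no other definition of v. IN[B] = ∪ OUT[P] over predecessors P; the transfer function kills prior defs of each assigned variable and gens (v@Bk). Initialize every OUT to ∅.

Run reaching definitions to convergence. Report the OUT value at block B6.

Converged values:
  B0:  IN={b@B3, c@B1, d@B2, f@B2}  OUT={b@B3, c@B0, d@B2, f@B2}
  B1:  IN={b@B3, c@B0, d@B2, f@B2}  OUT={b@B3, c@B1, d@B2, f@B2}
  B2:  IN={b@B3, c@B1, d@B2, f@B2}  OUT={b@B3, c@B1, d@B2, f@B2}
  B3:  IN={b@B3, c@B1, d@B2, f@B2}  OUT={b@B3, c@B1, d@B2, f@B2}
  B4:  IN={b@B3, c@B1, d@B2, f@B2}  OUT={b@B3, c@B1, d@B2, f@B4}
  B5:  IN={b@B3, c@B1, d@B2, f@B4}  OUT={a@B5, b@B3, c@B1, d@B2, f@B4}
  B6:  IN={a@B5, b@B3, c@B1, d@B2, f@B4}  OUT={a@B5, b@B3, c@B6, d@B6, f@B4}
  B7:  IN={a@B5, b@B3, c@B1, c@B6, d@B2, d@B6, f@B2, f@B4}  OUT={a@B7, b@B3, c@B1, c@B6, d@B7, f@B2, f@B4}
  B8:  IN={a@B7, b@B3, c@B1, c@B6, d@B7, f@B2, f@B4}  OUT={a@B7, b@B3, c@B1, c@B6, d@B7, f@B8}
  B9:  IN={a@B7, b@B3, c@B1, c@B6, d@B7, f@B2, f@B4, f@B8}  OUT={a@B9, b@B9, c@B1, c@B6, d@B7, f@B2, f@B4, f@B8}

Merge at B6: IN[B6] = OUT[B5] = {a@B5, b@B3, c@B1, d@B2, f@B4}
Applying B6's transfer function to that IN value gives OUT[B6] (row B6 above).

Answer: {a@B5, b@B3, c@B6, d@B6, f@B4}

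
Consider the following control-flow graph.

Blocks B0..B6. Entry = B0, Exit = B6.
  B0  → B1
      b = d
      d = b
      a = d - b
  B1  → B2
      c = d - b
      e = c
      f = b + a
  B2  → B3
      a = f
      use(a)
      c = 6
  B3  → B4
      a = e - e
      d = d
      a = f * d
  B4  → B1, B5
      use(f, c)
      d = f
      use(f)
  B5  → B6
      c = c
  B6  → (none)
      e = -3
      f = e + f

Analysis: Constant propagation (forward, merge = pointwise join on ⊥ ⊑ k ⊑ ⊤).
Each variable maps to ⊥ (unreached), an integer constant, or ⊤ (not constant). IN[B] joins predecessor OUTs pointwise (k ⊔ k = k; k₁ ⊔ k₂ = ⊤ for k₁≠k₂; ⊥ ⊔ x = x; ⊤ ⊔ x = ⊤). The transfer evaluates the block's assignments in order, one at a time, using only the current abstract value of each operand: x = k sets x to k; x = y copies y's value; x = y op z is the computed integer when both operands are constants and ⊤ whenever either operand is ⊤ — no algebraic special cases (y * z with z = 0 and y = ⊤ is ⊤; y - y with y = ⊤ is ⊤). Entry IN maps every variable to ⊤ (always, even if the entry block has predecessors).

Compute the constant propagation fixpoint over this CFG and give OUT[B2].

Answer: {a: ⊤, b: ⊤, c: 6, d: ⊤, e: ⊤, f: ⊤}

Trace:
Per-block solution:
  B0: | IN=(all ⊤) | OUT=(all ⊤)
  B1: | IN=(all ⊤) | OUT=(all ⊤)
  B2: | IN=(all ⊤) | OUT={c:6; rest ⊤}
  B3: | IN={c:6; rest ⊤} | OUT={c:6; rest ⊤}
  B4: | IN={c:6; rest ⊤} | OUT={c:6; rest ⊤}
  B5: | IN={c:6; rest ⊤} | OUT={c:6; rest ⊤}
  B6: | IN={c:6; rest ⊤} | OUT={c:6, e:-3; rest ⊤}

Merge at B2: IN[B2] = OUT[B1] = {a: ⊤, b: ⊤, c: ⊤, d: ⊤, e: ⊤, f: ⊤}
Applying B2's transfer function to that IN value gives OUT[B2] (row B2 above).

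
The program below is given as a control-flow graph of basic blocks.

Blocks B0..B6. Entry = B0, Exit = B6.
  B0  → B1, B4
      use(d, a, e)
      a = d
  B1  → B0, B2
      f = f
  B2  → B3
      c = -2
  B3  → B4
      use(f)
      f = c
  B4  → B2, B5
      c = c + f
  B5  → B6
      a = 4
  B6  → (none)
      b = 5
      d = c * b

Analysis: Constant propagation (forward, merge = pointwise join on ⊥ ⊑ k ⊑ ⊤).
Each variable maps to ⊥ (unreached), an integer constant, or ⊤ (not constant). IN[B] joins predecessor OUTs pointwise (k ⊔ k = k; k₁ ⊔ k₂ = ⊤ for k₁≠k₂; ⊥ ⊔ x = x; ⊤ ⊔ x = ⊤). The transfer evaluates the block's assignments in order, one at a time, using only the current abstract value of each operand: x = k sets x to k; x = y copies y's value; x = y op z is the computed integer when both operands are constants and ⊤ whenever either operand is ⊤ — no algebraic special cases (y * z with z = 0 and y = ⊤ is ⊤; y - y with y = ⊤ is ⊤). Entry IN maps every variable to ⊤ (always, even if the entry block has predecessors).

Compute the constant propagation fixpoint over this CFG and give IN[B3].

Answer: {a: ⊤, b: ⊤, c: -2, d: ⊤, e: ⊤, f: ⊤}

Derivation:
Fixpoint table:
  B0: | IN=(all ⊤) | OUT=(all ⊤)
  B1: | IN=(all ⊤) | OUT=(all ⊤)
  B2: | IN=(all ⊤) | OUT={c:-2; rest ⊤}
  B3: | IN={c:-2; rest ⊤} | OUT={c:-2, f:-2; rest ⊤}
  B4: | IN=(all ⊤) | OUT=(all ⊤)
  B5: | IN=(all ⊤) | OUT={a:4; rest ⊤}
  B6: | IN={a:4; rest ⊤} | OUT={a:4, b:5; rest ⊤}

Merge at B3: IN[B3] = OUT[B2] = {a: ⊤, b: ⊤, c: -2, d: ⊤, e: ⊤, f: ⊤}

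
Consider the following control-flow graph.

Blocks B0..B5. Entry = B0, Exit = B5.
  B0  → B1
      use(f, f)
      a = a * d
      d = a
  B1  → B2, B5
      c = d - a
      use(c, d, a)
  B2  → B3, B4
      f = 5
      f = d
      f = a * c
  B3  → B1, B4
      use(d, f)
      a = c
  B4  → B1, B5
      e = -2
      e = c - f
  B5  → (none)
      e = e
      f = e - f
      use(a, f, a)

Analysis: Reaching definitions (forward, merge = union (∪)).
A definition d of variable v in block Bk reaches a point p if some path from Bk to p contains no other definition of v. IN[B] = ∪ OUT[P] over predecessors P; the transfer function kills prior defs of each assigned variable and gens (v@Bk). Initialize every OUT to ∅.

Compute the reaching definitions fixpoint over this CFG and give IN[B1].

Converged values:
  B0:   IN={}   OUT={a@B0, d@B0}
  B1:   IN={a@B0, a@B3, c@B1, d@B0, e@B4, f@B2}   OUT={a@B0, a@B3, c@B1, d@B0, e@B4, f@B2}
  B2:   IN={a@B0, a@B3, c@B1, d@B0, e@B4, f@B2}   OUT={a@B0, a@B3, c@B1, d@B0, e@B4, f@B2}
  B3:   IN={a@B0, a@B3, c@B1, d@B0, e@B4, f@B2}   OUT={a@B3, c@B1, d@B0, e@B4, f@B2}
  B4:   IN={a@B0, a@B3, c@B1, d@B0, e@B4, f@B2}   OUT={a@B0, a@B3, c@B1, d@B0, e@B4, f@B2}
  B5:   IN={a@B0, a@B3, c@B1, d@B0, e@B4, f@B2}   OUT={a@B0, a@B3, c@B1, d@B0, e@B5, f@B5}

Merge at B1: IN[B1] = OUT[B0] ⊔ OUT[B3] ⊔ OUT[B4] = {a@B0, a@B3, c@B1, d@B0, e@B4, f@B2}

Answer: {a@B0, a@B3, c@B1, d@B0, e@B4, f@B2}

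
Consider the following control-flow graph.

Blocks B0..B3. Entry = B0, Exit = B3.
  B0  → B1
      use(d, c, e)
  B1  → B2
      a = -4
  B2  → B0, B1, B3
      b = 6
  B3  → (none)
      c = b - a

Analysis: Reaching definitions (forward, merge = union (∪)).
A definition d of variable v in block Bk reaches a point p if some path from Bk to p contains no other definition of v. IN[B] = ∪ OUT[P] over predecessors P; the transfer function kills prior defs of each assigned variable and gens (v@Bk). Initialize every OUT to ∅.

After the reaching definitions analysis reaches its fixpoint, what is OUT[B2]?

Answer: {a@B1, b@B2}

Working:
Converged values:
  B0: | IN={a@B1, b@B2} | OUT={a@B1, b@B2}
  B1: | IN={a@B1, b@B2} | OUT={a@B1, b@B2}
  B2: | IN={a@B1, b@B2} | OUT={a@B1, b@B2}
  B3: | IN={a@B1, b@B2} | OUT={a@B1, b@B2, c@B3}

Merge at B2: IN[B2] = OUT[B1] = {a@B1, b@B2}
Applying B2's transfer function to that IN value gives OUT[B2] (row B2 above).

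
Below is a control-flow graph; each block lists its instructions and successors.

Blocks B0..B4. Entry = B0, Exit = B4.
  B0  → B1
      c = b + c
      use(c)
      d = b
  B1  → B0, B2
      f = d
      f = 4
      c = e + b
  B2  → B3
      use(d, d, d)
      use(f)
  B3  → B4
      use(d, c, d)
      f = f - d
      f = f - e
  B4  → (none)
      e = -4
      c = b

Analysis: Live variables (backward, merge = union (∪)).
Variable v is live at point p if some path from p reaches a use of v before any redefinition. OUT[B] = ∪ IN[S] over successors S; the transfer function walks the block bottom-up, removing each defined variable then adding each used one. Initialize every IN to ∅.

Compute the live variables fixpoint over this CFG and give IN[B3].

Per-block solution:
  B0: | IN={b, c, e} | OUT={b, d, e}
  B1: | IN={b, d, e} | OUT={b, c, d, e, f}
  B2: | IN={b, c, d, e, f} | OUT={b, c, d, e, f}
  B3: | IN={b, c, d, e, f} | OUT={b}
  B4: | IN={b} | OUT={}

Merge at B3: OUT[B3] = IN[B4] = {b}
Applying B3's transfer function to that OUT value gives IN[B3] (row B3 above).

Answer: {b, c, d, e, f}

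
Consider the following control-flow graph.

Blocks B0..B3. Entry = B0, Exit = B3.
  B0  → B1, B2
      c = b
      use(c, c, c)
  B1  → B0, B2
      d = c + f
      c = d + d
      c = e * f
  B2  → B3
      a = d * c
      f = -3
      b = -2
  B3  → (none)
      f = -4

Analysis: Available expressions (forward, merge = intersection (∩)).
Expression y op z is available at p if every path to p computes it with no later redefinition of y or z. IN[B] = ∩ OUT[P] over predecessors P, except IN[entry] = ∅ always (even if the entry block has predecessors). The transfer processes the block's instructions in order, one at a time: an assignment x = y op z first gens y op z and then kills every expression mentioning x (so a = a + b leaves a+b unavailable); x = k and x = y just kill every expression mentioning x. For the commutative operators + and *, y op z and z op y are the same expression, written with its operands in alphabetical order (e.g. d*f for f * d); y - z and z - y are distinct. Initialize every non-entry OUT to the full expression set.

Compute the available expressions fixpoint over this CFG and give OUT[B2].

Per-block solution:
  B0:  IN={}  OUT={}
  B1:  IN={}  OUT={d+d, e*f}
  B2:  IN={}  OUT={c*d}
  B3:  IN={c*d}  OUT={c*d}

Merge at B2: IN[B2] = OUT[B0] ∩ OUT[B1] = {}
Applying B2's transfer function to that IN value gives OUT[B2] (row B2 above).

Answer: {c*d}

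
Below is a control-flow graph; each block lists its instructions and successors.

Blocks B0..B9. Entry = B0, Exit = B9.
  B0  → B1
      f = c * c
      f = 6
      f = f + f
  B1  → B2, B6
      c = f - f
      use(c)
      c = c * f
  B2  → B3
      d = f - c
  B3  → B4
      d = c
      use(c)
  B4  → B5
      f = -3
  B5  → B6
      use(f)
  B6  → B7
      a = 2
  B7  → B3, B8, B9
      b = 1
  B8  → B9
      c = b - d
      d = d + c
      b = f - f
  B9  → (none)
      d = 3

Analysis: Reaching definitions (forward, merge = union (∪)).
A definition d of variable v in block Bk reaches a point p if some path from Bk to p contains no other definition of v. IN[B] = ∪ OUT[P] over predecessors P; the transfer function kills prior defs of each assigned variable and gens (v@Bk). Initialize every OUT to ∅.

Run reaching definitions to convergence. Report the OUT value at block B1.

Fixpoint table:
  B0:   IN={}   OUT={f@B0}
  B1:   IN={f@B0}   OUT={c@B1, f@B0}
  B2:   IN={c@B1, f@B0}   OUT={c@B1, d@B2, f@B0}
  B3:   IN={a@B6, b@B7, c@B1, d@B2, d@B3, f@B0, f@B4}   OUT={a@B6, b@B7, c@B1, d@B3, f@B0, f@B4}
  B4:   IN={a@B6, b@B7, c@B1, d@B3, f@B0, f@B4}   OUT={a@B6, b@B7, c@B1, d@B3, f@B4}
  B5:   IN={a@B6, b@B7, c@B1, d@B3, f@B4}   OUT={a@B6, b@B7, c@B1, d@B3, f@B4}
  B6:   IN={a@B6, b@B7, c@B1, d@B3, f@B0, f@B4}   OUT={a@B6, b@B7, c@B1, d@B3, f@B0, f@B4}
  B7:   IN={a@B6, b@B7, c@B1, d@B3, f@B0, f@B4}   OUT={a@B6, b@B7, c@B1, d@B3, f@B0, f@B4}
  B8:   IN={a@B6, b@B7, c@B1, d@B3, f@B0, f@B4}   OUT={a@B6, b@B8, c@B8, d@B8, f@B0, f@B4}
  B9:   IN={a@B6, b@B7, b@B8, c@B1, c@B8, d@B3, d@B8, f@B0, f@B4}   OUT={a@B6, b@B7, b@B8, c@B1, c@B8, d@B9, f@B0, f@B4}

Merge at B1: IN[B1] = OUT[B0] = {f@B0}
Applying B1's transfer function to that IN value gives OUT[B1] (row B1 above).

Answer: {c@B1, f@B0}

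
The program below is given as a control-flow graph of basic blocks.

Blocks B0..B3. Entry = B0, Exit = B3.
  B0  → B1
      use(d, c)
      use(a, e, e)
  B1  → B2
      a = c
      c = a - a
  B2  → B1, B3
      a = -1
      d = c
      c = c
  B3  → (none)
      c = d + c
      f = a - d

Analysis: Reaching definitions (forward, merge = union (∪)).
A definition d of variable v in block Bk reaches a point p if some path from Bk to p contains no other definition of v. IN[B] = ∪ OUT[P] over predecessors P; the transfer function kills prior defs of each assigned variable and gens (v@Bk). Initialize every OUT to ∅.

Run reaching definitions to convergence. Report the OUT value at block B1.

Per-block solution:
  B0: | IN={} | OUT={}
  B1: | IN={a@B2, c@B2, d@B2} | OUT={a@B1, c@B1, d@B2}
  B2: | IN={a@B1, c@B1, d@B2} | OUT={a@B2, c@B2, d@B2}
  B3: | IN={a@B2, c@B2, d@B2} | OUT={a@B2, c@B3, d@B2, f@B3}

Merge at B1: IN[B1] = OUT[B0] ⊔ OUT[B2] = {a@B2, c@B2, d@B2}
Applying B1's transfer function to that IN value gives OUT[B1] (row B1 above).

Answer: {a@B1, c@B1, d@B2}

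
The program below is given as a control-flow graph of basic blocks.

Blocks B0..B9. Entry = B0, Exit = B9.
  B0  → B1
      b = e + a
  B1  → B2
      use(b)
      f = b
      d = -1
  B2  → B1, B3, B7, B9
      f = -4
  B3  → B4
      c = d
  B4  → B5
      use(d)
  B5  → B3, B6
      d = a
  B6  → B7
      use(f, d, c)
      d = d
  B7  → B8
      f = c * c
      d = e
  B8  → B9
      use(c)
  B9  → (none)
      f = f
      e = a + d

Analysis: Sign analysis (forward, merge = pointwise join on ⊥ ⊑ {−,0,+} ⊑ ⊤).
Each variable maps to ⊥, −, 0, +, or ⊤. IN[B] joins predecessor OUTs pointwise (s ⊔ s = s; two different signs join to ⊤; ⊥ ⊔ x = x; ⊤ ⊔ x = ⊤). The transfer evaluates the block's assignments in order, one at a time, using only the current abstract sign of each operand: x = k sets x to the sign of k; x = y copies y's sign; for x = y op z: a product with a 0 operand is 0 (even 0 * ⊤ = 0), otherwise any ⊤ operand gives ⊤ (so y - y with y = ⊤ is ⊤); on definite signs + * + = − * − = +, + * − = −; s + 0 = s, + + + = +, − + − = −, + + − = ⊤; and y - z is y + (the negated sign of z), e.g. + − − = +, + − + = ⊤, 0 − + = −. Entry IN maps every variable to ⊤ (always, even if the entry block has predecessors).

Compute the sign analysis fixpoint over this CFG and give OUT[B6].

Answer: {a: ⊤, b: ⊤, c: ⊤, d: ⊤, e: ⊤, f: -}

Working:
Fixpoint table:
  B0: | IN=(all ⊤) | OUT=(all ⊤)
  B1: | IN=(all ⊤) | OUT={d:-; rest ⊤}
  B2: | IN={d:-; rest ⊤} | OUT={d:-, f:-; rest ⊤}
  B3: | IN={f:-; rest ⊤} | OUT={f:-; rest ⊤}
  B4: | IN={f:-; rest ⊤} | OUT={f:-; rest ⊤}
  B5: | IN={f:-; rest ⊤} | OUT={f:-; rest ⊤}
  B6: | IN={f:-; rest ⊤} | OUT={f:-; rest ⊤}
  B7: | IN={f:-; rest ⊤} | OUT=(all ⊤)
  B8: | IN=(all ⊤) | OUT=(all ⊤)
  B9: | IN=(all ⊤) | OUT=(all ⊤)

Merge at B6: IN[B6] = OUT[B5] = {a: ⊤, b: ⊤, c: ⊤, d: ⊤, e: ⊤, f: -}
Applying B6's transfer function to that IN value gives OUT[B6] (row B6 above).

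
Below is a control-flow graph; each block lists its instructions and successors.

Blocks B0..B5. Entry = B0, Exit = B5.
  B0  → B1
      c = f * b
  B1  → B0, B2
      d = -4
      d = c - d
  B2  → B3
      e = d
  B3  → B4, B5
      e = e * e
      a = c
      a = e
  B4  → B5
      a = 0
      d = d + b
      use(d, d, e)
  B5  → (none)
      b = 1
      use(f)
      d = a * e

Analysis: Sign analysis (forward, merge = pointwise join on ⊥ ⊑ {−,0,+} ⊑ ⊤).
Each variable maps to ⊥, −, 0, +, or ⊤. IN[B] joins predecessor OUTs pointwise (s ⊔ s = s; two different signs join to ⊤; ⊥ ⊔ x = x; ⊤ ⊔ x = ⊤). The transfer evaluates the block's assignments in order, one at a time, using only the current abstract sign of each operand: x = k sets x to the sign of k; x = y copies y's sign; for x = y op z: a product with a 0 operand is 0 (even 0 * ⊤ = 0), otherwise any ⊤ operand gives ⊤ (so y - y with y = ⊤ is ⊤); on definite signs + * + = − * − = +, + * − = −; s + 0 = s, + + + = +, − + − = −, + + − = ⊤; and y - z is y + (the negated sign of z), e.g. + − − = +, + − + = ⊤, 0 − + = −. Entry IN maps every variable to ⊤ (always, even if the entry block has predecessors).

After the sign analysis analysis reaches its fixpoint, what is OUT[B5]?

Fixpoint table:
  B0: | IN=(all ⊤) | OUT=(all ⊤)
  B1: | IN=(all ⊤) | OUT=(all ⊤)
  B2: | IN=(all ⊤) | OUT=(all ⊤)
  B3: | IN=(all ⊤) | OUT=(all ⊤)
  B4: | IN=(all ⊤) | OUT={a:0; rest ⊤}
  B5: | IN=(all ⊤) | OUT={b:+; rest ⊤}

Merge at B5: IN[B5] = OUT[B3] ⊔ OUT[B4] = {a: ⊤, b: ⊤, c: ⊤, d: ⊤, e: ⊤, f: ⊤}
Applying B5's transfer function to that IN value gives OUT[B5] (row B5 above).

Answer: {a: ⊤, b: +, c: ⊤, d: ⊤, e: ⊤, f: ⊤}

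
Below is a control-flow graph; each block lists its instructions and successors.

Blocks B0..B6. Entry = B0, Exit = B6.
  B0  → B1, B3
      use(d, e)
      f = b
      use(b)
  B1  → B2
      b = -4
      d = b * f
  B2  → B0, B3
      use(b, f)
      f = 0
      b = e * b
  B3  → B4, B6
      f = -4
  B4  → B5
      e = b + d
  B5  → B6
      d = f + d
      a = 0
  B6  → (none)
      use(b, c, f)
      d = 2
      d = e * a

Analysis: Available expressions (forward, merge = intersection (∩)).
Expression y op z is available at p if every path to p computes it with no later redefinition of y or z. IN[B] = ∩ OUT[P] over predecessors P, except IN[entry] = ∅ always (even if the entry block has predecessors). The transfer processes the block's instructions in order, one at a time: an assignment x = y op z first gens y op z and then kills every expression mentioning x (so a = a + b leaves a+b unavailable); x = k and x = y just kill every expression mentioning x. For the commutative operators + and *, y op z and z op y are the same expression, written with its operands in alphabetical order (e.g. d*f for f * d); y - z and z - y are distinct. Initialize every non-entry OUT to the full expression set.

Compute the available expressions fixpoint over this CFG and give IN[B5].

Answer: {b+d}

Derivation:
Fixpoint table:
  B0:  IN={}  OUT={}
  B1:  IN={}  OUT={b*f}
  B2:  IN={b*f}  OUT={}
  B3:  IN={}  OUT={}
  B4:  IN={}  OUT={b+d}
  B5:  IN={b+d}  OUT={}
  B6:  IN={}  OUT={a*e}

Merge at B5: IN[B5] = OUT[B4] = {b+d}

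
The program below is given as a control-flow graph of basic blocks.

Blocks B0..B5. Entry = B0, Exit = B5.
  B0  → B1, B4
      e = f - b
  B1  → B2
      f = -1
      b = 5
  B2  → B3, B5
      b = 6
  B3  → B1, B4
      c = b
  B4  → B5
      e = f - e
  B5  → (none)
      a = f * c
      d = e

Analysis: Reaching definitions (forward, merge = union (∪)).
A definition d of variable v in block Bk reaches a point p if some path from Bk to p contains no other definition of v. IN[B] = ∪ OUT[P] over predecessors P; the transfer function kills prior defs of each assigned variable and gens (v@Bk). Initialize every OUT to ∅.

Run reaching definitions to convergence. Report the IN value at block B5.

Converged values:
  B0: | IN={} | OUT={e@B0}
  B1: | IN={b@B2, c@B3, e@B0, f@B1} | OUT={b@B1, c@B3, e@B0, f@B1}
  B2: | IN={b@B1, c@B3, e@B0, f@B1} | OUT={b@B2, c@B3, e@B0, f@B1}
  B3: | IN={b@B2, c@B3, e@B0, f@B1} | OUT={b@B2, c@B3, e@B0, f@B1}
  B4: | IN={b@B2, c@B3, e@B0, f@B1} | OUT={b@B2, c@B3, e@B4, f@B1}
  B5: | IN={b@B2, c@B3, e@B0, e@B4, f@B1} | OUT={a@B5, b@B2, c@B3, d@B5, e@B0, e@B4, f@B1}

Merge at B5: IN[B5] = OUT[B2] ⊔ OUT[B4] = {b@B2, c@B3, e@B0, e@B4, f@B1}

Answer: {b@B2, c@B3, e@B0, e@B4, f@B1}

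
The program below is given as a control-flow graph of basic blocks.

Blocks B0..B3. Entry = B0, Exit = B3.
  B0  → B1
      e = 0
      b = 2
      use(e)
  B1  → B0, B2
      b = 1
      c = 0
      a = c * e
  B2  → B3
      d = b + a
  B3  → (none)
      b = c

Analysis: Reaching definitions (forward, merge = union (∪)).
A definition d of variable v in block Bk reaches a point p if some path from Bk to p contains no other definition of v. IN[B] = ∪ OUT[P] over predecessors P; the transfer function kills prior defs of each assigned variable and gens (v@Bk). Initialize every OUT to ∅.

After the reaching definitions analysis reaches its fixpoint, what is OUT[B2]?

Converged values:
  B0:  IN={a@B1, b@B1, c@B1, e@B0}  OUT={a@B1, b@B0, c@B1, e@B0}
  B1:  IN={a@B1, b@B0, c@B1, e@B0}  OUT={a@B1, b@B1, c@B1, e@B0}
  B2:  IN={a@B1, b@B1, c@B1, e@B0}  OUT={a@B1, b@B1, c@B1, d@B2, e@B0}
  B3:  IN={a@B1, b@B1, c@B1, d@B2, e@B0}  OUT={a@B1, b@B3, c@B1, d@B2, e@B0}

Merge at B2: IN[B2] = OUT[B1] = {a@B1, b@B1, c@B1, e@B0}
Applying B2's transfer function to that IN value gives OUT[B2] (row B2 above).

Answer: {a@B1, b@B1, c@B1, d@B2, e@B0}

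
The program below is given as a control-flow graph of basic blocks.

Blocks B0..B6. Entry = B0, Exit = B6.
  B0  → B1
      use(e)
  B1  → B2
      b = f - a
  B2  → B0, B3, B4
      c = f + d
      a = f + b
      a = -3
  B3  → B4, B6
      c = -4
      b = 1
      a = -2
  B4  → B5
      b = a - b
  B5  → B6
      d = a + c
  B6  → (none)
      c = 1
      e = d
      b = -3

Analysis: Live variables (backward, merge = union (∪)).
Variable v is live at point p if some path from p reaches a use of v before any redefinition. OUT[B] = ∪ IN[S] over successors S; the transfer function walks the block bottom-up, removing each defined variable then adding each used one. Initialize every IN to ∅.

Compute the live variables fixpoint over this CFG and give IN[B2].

Per-block solution:
  B0: | IN={a, d, e, f} | OUT={a, d, e, f}
  B1: | IN={a, d, e, f} | OUT={b, d, e, f}
  B2: | IN={b, d, e, f} | OUT={a, b, c, d, e, f}
  B3: | IN={d} | OUT={a, b, c, d}
  B4: | IN={a, b, c} | OUT={a, c}
  B5: | IN={a, c} | OUT={d}
  B6: | IN={d} | OUT={}

Merge at B2: OUT[B2] = IN[B0] ⊔ IN[B3] ⊔ IN[B4] = {a, b, c, d, e, f}
Applying B2's transfer function to that OUT value gives IN[B2] (row B2 above).

Answer: {b, d, e, f}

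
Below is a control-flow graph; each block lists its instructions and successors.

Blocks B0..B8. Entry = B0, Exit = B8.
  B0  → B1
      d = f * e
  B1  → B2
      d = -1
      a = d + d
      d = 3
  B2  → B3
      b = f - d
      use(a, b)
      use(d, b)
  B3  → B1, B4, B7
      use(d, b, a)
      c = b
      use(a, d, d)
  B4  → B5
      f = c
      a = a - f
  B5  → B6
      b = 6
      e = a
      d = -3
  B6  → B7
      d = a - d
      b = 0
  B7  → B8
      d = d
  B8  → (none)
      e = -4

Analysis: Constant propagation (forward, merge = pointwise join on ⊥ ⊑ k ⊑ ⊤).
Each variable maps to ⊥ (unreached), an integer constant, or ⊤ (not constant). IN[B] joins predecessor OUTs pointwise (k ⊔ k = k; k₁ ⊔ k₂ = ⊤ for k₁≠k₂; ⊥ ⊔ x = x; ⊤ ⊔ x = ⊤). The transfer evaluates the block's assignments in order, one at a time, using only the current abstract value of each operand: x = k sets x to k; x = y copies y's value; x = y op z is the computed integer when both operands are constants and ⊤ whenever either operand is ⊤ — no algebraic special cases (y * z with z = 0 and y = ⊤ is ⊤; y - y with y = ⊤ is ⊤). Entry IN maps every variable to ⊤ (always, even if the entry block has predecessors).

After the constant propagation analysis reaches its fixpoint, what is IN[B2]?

Answer: {a: -2, b: ⊤, c: ⊤, d: 3, e: ⊤, f: ⊤}

Trace:
Converged values:
  B0:  IN=(all ⊤)  OUT=(all ⊤)
  B1:  IN=(all ⊤)  OUT={a:-2, d:3; rest ⊤}
  B2:  IN={a:-2, d:3; rest ⊤}  OUT={a:-2, d:3; rest ⊤}
  B3:  IN={a:-2, d:3; rest ⊤}  OUT={a:-2, d:3; rest ⊤}
  B4:  IN={a:-2, d:3; rest ⊤}  OUT={d:3; rest ⊤}
  B5:  IN={d:3; rest ⊤}  OUT={b:6, d:-3; rest ⊤}
  B6:  IN={b:6, d:-3; rest ⊤}  OUT={b:0; rest ⊤}
  B7:  IN=(all ⊤)  OUT=(all ⊤)
  B8:  IN=(all ⊤)  OUT={e:-4; rest ⊤}

Merge at B2: IN[B2] = OUT[B1] = {a: -2, b: ⊤, c: ⊤, d: 3, e: ⊤, f: ⊤}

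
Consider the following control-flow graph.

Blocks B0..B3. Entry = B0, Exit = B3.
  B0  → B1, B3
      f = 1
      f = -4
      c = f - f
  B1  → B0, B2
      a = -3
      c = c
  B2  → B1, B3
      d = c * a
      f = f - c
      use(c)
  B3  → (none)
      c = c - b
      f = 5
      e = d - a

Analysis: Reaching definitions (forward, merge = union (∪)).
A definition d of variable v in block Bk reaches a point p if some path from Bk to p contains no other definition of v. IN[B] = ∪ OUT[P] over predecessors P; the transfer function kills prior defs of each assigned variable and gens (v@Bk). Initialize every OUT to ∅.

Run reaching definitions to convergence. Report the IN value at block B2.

Answer: {a@B1, c@B1, d@B2, f@B0, f@B2}

Working:
Fixpoint table:
  B0:  IN={a@B1, c@B1, d@B2, f@B0, f@B2}  OUT={a@B1, c@B0, d@B2, f@B0}
  B1:  IN={a@B1, c@B0, c@B1, d@B2, f@B0, f@B2}  OUT={a@B1, c@B1, d@B2, f@B0, f@B2}
  B2:  IN={a@B1, c@B1, d@B2, f@B0, f@B2}  OUT={a@B1, c@B1, d@B2, f@B2}
  B3:  IN={a@B1, c@B0, c@B1, d@B2, f@B0, f@B2}  OUT={a@B1, c@B3, d@B2, e@B3, f@B3}

Merge at B2: IN[B2] = OUT[B1] = {a@B1, c@B1, d@B2, f@B0, f@B2}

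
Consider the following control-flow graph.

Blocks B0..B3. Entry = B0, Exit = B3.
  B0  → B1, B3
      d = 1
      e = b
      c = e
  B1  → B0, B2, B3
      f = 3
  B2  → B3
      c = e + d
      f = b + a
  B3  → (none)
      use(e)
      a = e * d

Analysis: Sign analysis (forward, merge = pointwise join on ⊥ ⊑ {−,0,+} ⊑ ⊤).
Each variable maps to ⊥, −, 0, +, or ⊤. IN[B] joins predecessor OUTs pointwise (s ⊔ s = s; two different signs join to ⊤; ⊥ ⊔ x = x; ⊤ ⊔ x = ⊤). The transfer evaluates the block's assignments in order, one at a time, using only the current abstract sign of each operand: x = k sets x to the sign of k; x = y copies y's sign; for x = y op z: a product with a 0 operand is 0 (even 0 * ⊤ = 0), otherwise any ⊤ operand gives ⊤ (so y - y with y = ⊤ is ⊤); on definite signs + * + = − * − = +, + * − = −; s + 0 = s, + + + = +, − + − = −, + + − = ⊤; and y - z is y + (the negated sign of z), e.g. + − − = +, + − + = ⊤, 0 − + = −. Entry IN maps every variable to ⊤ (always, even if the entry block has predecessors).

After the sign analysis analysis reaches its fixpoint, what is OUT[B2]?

Per-block solution:
  B0:  IN=(all ⊤)  OUT={d:+; rest ⊤}
  B1:  IN={d:+; rest ⊤}  OUT={d:+, f:+; rest ⊤}
  B2:  IN={d:+, f:+; rest ⊤}  OUT={d:+; rest ⊤}
  B3:  IN={d:+; rest ⊤}  OUT={d:+; rest ⊤}

Merge at B2: IN[B2] = OUT[B1] = {a: ⊤, b: ⊤, c: ⊤, d: +, e: ⊤, f: +}
Applying B2's transfer function to that IN value gives OUT[B2] (row B2 above).

Answer: {a: ⊤, b: ⊤, c: ⊤, d: +, e: ⊤, f: ⊤}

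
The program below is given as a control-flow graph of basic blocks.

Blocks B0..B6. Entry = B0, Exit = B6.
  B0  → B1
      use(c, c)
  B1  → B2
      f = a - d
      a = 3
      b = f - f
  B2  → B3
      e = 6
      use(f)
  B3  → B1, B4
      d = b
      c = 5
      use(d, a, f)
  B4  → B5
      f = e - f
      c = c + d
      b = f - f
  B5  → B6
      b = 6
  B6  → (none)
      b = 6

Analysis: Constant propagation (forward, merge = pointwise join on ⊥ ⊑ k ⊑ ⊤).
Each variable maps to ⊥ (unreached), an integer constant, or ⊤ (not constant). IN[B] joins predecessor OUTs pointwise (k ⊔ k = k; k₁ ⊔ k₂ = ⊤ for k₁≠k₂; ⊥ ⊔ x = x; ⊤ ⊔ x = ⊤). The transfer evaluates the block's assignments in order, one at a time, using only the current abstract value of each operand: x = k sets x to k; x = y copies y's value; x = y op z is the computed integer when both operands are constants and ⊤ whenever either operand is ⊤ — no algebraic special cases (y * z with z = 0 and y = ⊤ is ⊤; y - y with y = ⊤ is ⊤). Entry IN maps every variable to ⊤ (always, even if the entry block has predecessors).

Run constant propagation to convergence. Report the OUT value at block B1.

Answer: {a: 3, b: ⊤, c: ⊤, d: ⊤, e: ⊤, f: ⊤}

Derivation:
Converged values:
  B0:  IN=(all ⊤)  OUT=(all ⊤)
  B1:  IN=(all ⊤)  OUT={a:3; rest ⊤}
  B2:  IN={a:3; rest ⊤}  OUT={a:3, e:6; rest ⊤}
  B3:  IN={a:3, e:6; rest ⊤}  OUT={a:3, c:5, e:6; rest ⊤}
  B4:  IN={a:3, c:5, e:6; rest ⊤}  OUT={a:3, e:6; rest ⊤}
  B5:  IN={a:3, e:6; rest ⊤}  OUT={a:3, b:6, e:6; rest ⊤}
  B6:  IN={a:3, b:6, e:6; rest ⊤}  OUT={a:3, b:6, e:6; rest ⊤}

Merge at B1: IN[B1] = OUT[B0] ⊔ OUT[B3] = {a: ⊤, b: ⊤, c: ⊤, d: ⊤, e: ⊤, f: ⊤}
Applying B1's transfer function to that IN value gives OUT[B1] (row B1 above).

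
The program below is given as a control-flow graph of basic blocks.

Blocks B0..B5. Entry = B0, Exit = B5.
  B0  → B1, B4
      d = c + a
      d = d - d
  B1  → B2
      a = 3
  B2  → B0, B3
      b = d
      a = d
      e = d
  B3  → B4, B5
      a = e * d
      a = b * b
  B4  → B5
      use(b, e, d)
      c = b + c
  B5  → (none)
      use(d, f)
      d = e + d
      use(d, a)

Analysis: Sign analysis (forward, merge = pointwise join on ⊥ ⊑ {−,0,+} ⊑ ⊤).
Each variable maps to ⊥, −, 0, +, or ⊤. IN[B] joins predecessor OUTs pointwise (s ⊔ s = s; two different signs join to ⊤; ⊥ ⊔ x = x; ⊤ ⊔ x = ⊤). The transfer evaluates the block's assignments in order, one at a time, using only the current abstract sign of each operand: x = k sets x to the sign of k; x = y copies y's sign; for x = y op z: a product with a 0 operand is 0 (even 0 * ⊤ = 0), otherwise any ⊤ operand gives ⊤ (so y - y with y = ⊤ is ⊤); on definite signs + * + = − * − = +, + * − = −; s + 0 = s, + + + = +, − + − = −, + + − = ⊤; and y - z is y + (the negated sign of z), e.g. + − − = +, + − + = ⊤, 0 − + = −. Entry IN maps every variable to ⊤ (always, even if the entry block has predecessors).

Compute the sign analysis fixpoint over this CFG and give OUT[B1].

Answer: {a: +, b: ⊤, c: ⊤, d: ⊤, e: ⊤, f: ⊤}

Derivation:
Converged values:
  B0:  IN=(all ⊤)  OUT=(all ⊤)
  B1:  IN=(all ⊤)  OUT={a:+; rest ⊤}
  B2:  IN={a:+; rest ⊤}  OUT=(all ⊤)
  B3:  IN=(all ⊤)  OUT=(all ⊤)
  B4:  IN=(all ⊤)  OUT=(all ⊤)
  B5:  IN=(all ⊤)  OUT=(all ⊤)

Merge at B1: IN[B1] = OUT[B0] = {a: ⊤, b: ⊤, c: ⊤, d: ⊤, e: ⊤, f: ⊤}
Applying B1's transfer function to that IN value gives OUT[B1] (row B1 above).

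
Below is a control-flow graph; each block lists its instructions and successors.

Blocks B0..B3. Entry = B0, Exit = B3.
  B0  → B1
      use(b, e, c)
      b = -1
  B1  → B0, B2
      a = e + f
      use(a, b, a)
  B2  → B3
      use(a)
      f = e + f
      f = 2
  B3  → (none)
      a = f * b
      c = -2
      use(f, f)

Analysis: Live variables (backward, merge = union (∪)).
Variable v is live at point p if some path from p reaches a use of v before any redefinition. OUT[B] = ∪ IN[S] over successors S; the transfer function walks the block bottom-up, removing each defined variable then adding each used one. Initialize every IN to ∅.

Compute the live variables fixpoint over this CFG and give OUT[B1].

Fixpoint table:
  B0:  IN={b, c, e, f}  OUT={b, c, e, f}
  B1:  IN={b, c, e, f}  OUT={a, b, c, e, f}
  B2:  IN={a, b, e, f}  OUT={b, f}
  B3:  IN={b, f}  OUT={}

Merge at B1: OUT[B1] = IN[B0] ⊔ IN[B2] = {a, b, c, e, f}

Answer: {a, b, c, e, f}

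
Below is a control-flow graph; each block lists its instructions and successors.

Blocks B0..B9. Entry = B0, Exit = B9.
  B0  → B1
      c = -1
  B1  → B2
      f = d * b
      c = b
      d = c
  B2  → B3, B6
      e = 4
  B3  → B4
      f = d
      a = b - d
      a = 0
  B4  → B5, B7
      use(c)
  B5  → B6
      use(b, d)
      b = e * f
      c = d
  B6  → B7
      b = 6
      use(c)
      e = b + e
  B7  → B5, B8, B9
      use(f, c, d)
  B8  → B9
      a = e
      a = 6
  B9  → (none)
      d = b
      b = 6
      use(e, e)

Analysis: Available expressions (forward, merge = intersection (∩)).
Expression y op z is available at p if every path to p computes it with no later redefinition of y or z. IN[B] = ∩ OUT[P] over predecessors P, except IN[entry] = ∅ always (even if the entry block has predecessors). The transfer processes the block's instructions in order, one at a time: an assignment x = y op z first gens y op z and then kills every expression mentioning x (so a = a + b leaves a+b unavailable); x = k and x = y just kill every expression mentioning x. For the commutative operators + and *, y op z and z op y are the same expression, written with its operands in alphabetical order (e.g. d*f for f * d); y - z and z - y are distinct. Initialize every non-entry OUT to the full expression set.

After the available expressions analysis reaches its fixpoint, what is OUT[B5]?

Per-block solution:
  B0: | IN={} | OUT={}
  B1: | IN={} | OUT={}
  B2: | IN={} | OUT={}
  B3: | IN={} | OUT={b-d}
  B4: | IN={b-d} | OUT={b-d}
  B5: | IN={} | OUT={e*f}
  B6: | IN={} | OUT={}
  B7: | IN={} | OUT={}
  B8: | IN={} | OUT={}
  B9: | IN={} | OUT={}

Merge at B5: IN[B5] = OUT[B4] ∩ OUT[B7] = {}
Applying B5's transfer function to that IN value gives OUT[B5] (row B5 above).

Answer: {e*f}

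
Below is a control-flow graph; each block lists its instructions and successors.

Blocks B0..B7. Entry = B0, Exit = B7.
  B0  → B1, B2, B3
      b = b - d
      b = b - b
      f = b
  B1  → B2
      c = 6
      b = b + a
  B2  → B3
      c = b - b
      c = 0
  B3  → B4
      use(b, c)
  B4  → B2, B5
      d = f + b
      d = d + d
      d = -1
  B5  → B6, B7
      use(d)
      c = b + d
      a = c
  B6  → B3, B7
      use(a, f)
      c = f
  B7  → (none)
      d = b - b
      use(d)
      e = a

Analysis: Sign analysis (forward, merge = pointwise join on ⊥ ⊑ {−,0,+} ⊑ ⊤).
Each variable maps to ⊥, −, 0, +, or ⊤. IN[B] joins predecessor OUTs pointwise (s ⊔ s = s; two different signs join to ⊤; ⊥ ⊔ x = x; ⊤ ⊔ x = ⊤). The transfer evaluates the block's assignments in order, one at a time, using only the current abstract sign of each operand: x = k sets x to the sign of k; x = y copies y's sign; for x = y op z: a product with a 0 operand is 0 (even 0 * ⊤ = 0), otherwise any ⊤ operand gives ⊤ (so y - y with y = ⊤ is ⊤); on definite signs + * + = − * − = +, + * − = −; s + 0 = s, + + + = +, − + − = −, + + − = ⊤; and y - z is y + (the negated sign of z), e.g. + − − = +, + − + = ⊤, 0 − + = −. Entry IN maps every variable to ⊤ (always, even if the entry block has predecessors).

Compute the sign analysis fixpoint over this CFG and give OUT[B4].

Per-block solution:
  B0:   IN=(all ⊤)   OUT=(all ⊤)
  B1:   IN=(all ⊤)   OUT={c:+; rest ⊤}
  B2:   IN=(all ⊤)   OUT={c:0; rest ⊤}
  B3:   IN=(all ⊤)   OUT=(all ⊤)
  B4:   IN=(all ⊤)   OUT={d:-; rest ⊤}
  B5:   IN={d:-; rest ⊤}   OUT={d:-; rest ⊤}
  B6:   IN={d:-; rest ⊤}   OUT={d:-; rest ⊤}
  B7:   IN={d:-; rest ⊤}   OUT=(all ⊤)

Merge at B4: IN[B4] = OUT[B3] = {a: ⊤, b: ⊤, c: ⊤, d: ⊤, e: ⊤, f: ⊤}
Applying B4's transfer function to that IN value gives OUT[B4] (row B4 above).

Answer: {a: ⊤, b: ⊤, c: ⊤, d: -, e: ⊤, f: ⊤}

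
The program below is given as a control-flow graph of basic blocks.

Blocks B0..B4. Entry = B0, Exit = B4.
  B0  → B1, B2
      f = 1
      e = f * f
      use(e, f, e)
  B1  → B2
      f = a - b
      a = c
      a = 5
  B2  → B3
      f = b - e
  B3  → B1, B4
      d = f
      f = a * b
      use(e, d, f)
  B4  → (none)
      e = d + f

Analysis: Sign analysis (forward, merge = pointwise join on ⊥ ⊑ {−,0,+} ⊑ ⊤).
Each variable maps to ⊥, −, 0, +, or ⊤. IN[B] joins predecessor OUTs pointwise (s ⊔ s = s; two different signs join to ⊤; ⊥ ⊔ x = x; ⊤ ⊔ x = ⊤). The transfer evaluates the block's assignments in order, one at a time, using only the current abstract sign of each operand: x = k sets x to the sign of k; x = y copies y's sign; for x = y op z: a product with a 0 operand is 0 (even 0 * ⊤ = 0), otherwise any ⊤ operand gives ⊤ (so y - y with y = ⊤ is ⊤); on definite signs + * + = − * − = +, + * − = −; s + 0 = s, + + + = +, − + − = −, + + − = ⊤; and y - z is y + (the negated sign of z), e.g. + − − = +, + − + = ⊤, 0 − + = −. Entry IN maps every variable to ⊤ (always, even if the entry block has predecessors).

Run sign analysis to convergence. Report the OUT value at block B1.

Answer: {a: +, b: ⊤, c: ⊤, d: ⊤, e: +, f: ⊤}

Trace:
Per-block solution:
  B0:  IN=(all ⊤)  OUT={e:+, f:+; rest ⊤}
  B1:  IN={e:+; rest ⊤}  OUT={a:+, e:+; rest ⊤}
  B2:  IN={e:+; rest ⊤}  OUT={e:+; rest ⊤}
  B3:  IN={e:+; rest ⊤}  OUT={e:+; rest ⊤}
  B4:  IN={e:+; rest ⊤}  OUT=(all ⊤)

Merge at B1: IN[B1] = OUT[B0] ⊔ OUT[B3] = {a: ⊤, b: ⊤, c: ⊤, d: ⊤, e: +, f: ⊤}
Applying B1's transfer function to that IN value gives OUT[B1] (row B1 above).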